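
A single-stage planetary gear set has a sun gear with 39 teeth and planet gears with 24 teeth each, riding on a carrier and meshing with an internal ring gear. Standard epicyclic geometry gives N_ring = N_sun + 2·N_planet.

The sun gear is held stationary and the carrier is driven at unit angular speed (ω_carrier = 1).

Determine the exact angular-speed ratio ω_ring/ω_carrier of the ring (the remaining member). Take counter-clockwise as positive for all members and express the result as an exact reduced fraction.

42/29

N_ring = 39 + 2·24 = 87
39(ω_s−ω_c) = −87(ω_r−ω_c),  ω_s=0, ω_c=1
ω_r = 1 − (39/87)(0−1) = 42/29
ω_r/ω_c = 42/29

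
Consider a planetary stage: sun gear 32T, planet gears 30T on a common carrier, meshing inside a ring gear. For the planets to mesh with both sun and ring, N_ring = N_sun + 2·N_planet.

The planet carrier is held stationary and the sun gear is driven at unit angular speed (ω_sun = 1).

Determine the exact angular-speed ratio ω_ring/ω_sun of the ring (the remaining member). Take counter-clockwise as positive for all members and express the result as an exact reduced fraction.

N_ring = 32 + 2·30 = 92
32(ω_s−ω_c) = −92(ω_r−ω_c),  ω_c=0, ω_s=1
ω_r = 0 − (32/92)(1−0) = -8/23
ω_r/ω_s = -8/23

-8/23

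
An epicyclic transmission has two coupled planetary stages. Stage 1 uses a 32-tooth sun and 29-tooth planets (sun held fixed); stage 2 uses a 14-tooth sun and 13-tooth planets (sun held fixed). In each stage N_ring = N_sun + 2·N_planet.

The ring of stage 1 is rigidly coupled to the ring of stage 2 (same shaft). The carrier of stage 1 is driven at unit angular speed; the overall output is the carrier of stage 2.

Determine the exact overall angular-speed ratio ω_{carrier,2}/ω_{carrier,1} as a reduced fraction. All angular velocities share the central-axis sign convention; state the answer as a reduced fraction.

244/243

Stage 1: N_ring = 32 + 2·29 = 90
Stage 1: 32(ω_s−ω_c) = −90(ω_r−ω_c),  ω_s=0, ω_c=1
Stage 1: ω_r = 1 − (32/90)(0−1) = 61/45
  ⇒ ω_r¹/ω_c¹ = 61/45
Stage 2: N_ring = 14 + 2·13 = 40
Stage 2: 14(ω_s−ω_c) = −40(ω_r−ω_c),  ω_s=0, ω_r=1
Stage 2: 14(0−ω_c) = −40(1−ω_c)  ⇒  54ω_c = 40  ⇒  ω_c = 20/27
  ⇒ ω_c²/ω_r² = 20/27
Coupling ω_r² = ω_r¹ ⇒ overall = 61/45 × 20/27 = 244/243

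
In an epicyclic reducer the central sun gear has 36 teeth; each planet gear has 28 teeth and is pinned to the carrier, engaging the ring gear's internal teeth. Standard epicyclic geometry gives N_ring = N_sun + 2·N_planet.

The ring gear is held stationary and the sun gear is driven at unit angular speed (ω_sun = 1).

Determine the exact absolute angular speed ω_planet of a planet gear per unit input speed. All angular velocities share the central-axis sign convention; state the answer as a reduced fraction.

-9/14

N_ring = 36 + 2·28 = 92
36(ω_s−ω_c) = −92(ω_r−ω_c),  ω_r=0, ω_s=1
36(1−ω_c) = −92(0−ω_c)  ⇒  128ω_c = 36  ⇒  ω_c = 9/32
sun–planet: 36·(1−9/32) = −28·(ω_p−ω_c)  ⇒  ω_p−ω_c = −(36/28)·(23/32) = -207/224
ω_p = 9/32 − 207/224 = -9/14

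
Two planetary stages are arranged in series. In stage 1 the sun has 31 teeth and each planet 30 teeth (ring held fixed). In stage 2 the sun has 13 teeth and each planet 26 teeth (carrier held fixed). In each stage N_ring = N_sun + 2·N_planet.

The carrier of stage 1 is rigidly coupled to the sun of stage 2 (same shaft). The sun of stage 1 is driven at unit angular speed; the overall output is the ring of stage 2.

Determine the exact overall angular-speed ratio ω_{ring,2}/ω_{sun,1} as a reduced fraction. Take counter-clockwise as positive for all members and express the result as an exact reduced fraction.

-31/610

Stage 1: N_ring = 31 + 2·30 = 91
Stage 1: 31(ω_s−ω_c) = −91(ω_r−ω_c),  ω_r=0, ω_s=1
Stage 1: 31(1−ω_c) = −91(0−ω_c)  ⇒  122ω_c = 31  ⇒  ω_c = 31/122
  ⇒ ω_c¹/ω_s¹ = 31/122
Stage 2: N_ring = 13 + 2·26 = 65
Stage 2: 13(ω_s−ω_c) = −65(ω_r−ω_c),  ω_c=0, ω_s=1
Stage 2: ω_r = 0 − (13/65)(1−0) = -1/5
  ⇒ ω_r²/ω_s² = -1/5
Coupling ω_s² = ω_c¹ ⇒ overall = 31/122 × -1/5 = -31/610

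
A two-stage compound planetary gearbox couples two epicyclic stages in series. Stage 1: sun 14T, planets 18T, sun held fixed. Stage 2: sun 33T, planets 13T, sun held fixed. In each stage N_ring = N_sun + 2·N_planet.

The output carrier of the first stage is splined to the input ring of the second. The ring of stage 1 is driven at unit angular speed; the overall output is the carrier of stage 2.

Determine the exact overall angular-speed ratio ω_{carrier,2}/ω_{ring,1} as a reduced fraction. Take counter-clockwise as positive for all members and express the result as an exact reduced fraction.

1475/2944

Stage 1: N_ring = 14 + 2·18 = 50
Stage 1: 14(ω_s−ω_c) = −50(ω_r−ω_c),  ω_s=0, ω_r=1
Stage 1: 14(0−ω_c) = −50(1−ω_c)  ⇒  64ω_c = 50  ⇒  ω_c = 25/32
  ⇒ ω_c¹/ω_r¹ = 25/32
Stage 2: N_ring = 33 + 2·13 = 59
Stage 2: 33(ω_s−ω_c) = −59(ω_r−ω_c),  ω_s=0, ω_r=1
Stage 2: 33(0−ω_c) = −59(1−ω_c)  ⇒  92ω_c = 59  ⇒  ω_c = 59/92
  ⇒ ω_c²/ω_r² = 59/92
Coupling ω_r² = ω_c¹ ⇒ overall = 25/32 × 59/92 = 1475/2944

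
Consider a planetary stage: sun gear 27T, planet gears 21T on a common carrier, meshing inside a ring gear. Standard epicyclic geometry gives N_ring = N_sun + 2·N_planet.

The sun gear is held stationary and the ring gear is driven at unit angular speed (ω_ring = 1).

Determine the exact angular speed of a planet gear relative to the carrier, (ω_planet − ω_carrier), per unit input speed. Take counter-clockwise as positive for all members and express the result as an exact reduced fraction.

N_ring = 27 + 2·21 = 69
27(ω_s−ω_c) = −69(ω_r−ω_c),  ω_s=0, ω_r=1
27(0−ω_c) = −69(1−ω_c)  ⇒  96ω_c = 69  ⇒  ω_c = 23/32
sun–planet: 27·(0−23/32) = −21·(ω_p−ω_c)  ⇒  ω_p−ω_c = −(27/21)·(-23/32) = 207/224

207/224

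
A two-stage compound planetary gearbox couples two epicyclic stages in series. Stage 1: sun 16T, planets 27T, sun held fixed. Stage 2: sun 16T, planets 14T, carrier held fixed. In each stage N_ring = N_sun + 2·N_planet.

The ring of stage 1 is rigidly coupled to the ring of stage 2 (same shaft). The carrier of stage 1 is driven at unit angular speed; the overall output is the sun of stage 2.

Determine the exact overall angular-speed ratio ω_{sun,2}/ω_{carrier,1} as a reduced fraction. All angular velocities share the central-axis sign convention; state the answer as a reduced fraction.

Stage 1: N_ring = 16 + 2·27 = 70
Stage 1: 16(ω_s−ω_c) = −70(ω_r−ω_c),  ω_s=0, ω_c=1
Stage 1: ω_r = 1 − (16/70)(0−1) = 43/35
  ⇒ ω_r¹/ω_c¹ = 43/35
Stage 2: N_ring = 16 + 2·14 = 44
Stage 2: 16(ω_s−ω_c) = −44(ω_r−ω_c),  ω_c=0, ω_r=1
Stage 2: ω_s = 0 − (44/16)(1−0) = -11/4
  ⇒ ω_s²/ω_r² = -11/4
Coupling ω_r² = ω_r¹ ⇒ overall = 43/35 × -11/4 = -473/140

-473/140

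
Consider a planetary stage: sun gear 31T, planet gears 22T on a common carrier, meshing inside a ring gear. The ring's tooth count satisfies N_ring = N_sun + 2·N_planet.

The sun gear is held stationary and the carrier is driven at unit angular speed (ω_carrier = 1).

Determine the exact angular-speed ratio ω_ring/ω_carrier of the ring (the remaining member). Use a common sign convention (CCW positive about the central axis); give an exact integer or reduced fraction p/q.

106/75

N_ring = 31 + 2·22 = 75
31(ω_s−ω_c) = −75(ω_r−ω_c),  ω_s=0, ω_c=1
ω_r = 1 − (31/75)(0−1) = 106/75
ω_r/ω_c = 106/75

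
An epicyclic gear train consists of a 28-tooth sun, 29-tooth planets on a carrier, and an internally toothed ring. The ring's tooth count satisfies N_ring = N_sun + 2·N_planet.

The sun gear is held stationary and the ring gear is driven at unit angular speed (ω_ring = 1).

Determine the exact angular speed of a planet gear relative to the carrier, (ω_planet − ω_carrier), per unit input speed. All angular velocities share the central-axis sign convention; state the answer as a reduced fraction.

N_ring = 28 + 2·29 = 86
28(ω_s−ω_c) = −86(ω_r−ω_c),  ω_s=0, ω_r=1
28(0−ω_c) = −86(1−ω_c)  ⇒  114ω_c = 86  ⇒  ω_c = 43/57
sun–planet: 28·(0−43/57) = −29·(ω_p−ω_c)  ⇒  ω_p−ω_c = −(28/29)·(-43/57) = 1204/1653

1204/1653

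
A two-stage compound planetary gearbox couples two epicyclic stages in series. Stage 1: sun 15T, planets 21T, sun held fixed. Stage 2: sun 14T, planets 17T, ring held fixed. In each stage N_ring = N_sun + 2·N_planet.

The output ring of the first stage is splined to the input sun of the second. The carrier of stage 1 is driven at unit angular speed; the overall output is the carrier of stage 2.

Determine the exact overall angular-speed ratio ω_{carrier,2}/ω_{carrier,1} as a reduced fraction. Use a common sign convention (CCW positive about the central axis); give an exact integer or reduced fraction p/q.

Stage 1: N_ring = 15 + 2·21 = 57
Stage 1: 15(ω_s−ω_c) = −57(ω_r−ω_c),  ω_s=0, ω_c=1
Stage 1: ω_r = 1 − (15/57)(0−1) = 24/19
  ⇒ ω_r¹/ω_c¹ = 24/19
Stage 2: N_ring = 14 + 2·17 = 48
Stage 2: 14(ω_s−ω_c) = −48(ω_r−ω_c),  ω_r=0, ω_s=1
Stage 2: 14(1−ω_c) = −48(0−ω_c)  ⇒  62ω_c = 14  ⇒  ω_c = 7/31
  ⇒ ω_c²/ω_s² = 7/31
Coupling ω_s² = ω_r¹ ⇒ overall = 24/19 × 7/31 = 168/589

168/589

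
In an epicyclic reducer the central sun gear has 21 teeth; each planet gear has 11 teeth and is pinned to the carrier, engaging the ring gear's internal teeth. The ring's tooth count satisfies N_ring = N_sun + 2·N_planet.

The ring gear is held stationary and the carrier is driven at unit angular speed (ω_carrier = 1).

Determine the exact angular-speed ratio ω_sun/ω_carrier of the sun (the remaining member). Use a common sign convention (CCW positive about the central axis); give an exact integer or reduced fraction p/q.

64/21

N_ring = 21 + 2·11 = 43
21(ω_s−ω_c) = −43(ω_r−ω_c),  ω_r=0, ω_c=1
ω_s = 1 − (43/21)(0−1) = 64/21
ω_s/ω_c = 64/21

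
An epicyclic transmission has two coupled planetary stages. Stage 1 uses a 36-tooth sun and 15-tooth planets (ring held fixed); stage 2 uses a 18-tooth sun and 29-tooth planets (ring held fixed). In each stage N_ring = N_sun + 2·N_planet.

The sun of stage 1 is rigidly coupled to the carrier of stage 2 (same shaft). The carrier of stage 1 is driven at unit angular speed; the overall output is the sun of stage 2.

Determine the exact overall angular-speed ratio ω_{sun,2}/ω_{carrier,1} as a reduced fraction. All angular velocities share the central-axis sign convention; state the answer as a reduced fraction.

Stage 1: N_ring = 36 + 2·15 = 66
Stage 1: 36(ω_s−ω_c) = −66(ω_r−ω_c),  ω_r=0, ω_c=1
Stage 1: ω_s = 1 − (66/36)(0−1) = 17/6
  ⇒ ω_s¹/ω_c¹ = 17/6
Stage 2: N_ring = 18 + 2·29 = 76
Stage 2: 18(ω_s−ω_c) = −76(ω_r−ω_c),  ω_r=0, ω_c=1
Stage 2: ω_s = 1 − (76/18)(0−1) = 47/9
  ⇒ ω_s²/ω_c² = 47/9
Coupling ω_c² = ω_s¹ ⇒ overall = 17/6 × 47/9 = 799/54

799/54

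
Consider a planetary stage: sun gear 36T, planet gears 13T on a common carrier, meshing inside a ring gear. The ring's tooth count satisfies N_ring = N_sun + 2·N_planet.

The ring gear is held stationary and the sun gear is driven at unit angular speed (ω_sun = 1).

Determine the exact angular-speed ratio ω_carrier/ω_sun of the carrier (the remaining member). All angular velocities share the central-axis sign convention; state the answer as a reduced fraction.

18/49

N_ring = 36 + 2·13 = 62
36(ω_s−ω_c) = −62(ω_r−ω_c),  ω_r=0, ω_s=1
36(1−ω_c) = −62(0−ω_c)  ⇒  98ω_c = 36  ⇒  ω_c = 18/49
ω_c/ω_s = 18/49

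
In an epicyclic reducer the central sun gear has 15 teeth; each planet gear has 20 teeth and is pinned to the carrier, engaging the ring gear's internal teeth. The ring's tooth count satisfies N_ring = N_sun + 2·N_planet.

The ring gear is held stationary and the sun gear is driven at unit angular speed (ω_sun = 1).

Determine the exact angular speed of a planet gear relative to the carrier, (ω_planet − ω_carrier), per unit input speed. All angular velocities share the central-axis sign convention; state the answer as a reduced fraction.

N_ring = 15 + 2·20 = 55
15(ω_s−ω_c) = −55(ω_r−ω_c),  ω_r=0, ω_s=1
15(1−ω_c) = −55(0−ω_c)  ⇒  70ω_c = 15  ⇒  ω_c = 3/14
sun–planet: 15·(1−3/14) = −20·(ω_p−ω_c)  ⇒  ω_p−ω_c = −(15/20)·(11/14) = -33/56

-33/56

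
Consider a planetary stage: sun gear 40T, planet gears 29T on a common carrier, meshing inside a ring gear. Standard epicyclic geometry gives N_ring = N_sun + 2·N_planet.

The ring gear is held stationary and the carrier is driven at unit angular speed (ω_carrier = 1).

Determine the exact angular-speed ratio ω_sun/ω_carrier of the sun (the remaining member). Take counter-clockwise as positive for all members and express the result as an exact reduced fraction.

69/20

N_ring = 40 + 2·29 = 98
40(ω_s−ω_c) = −98(ω_r−ω_c),  ω_r=0, ω_c=1
ω_s = 1 − (98/40)(0−1) = 69/20
ω_s/ω_c = 69/20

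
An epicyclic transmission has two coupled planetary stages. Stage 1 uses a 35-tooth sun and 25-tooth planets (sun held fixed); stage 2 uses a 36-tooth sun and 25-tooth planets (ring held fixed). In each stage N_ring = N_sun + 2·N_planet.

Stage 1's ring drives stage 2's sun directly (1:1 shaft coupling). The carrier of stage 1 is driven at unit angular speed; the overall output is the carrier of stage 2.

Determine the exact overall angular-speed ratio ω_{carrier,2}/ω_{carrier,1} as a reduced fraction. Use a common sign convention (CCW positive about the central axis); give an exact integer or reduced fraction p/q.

432/1037

Stage 1: N_ring = 35 + 2·25 = 85
Stage 1: 35(ω_s−ω_c) = −85(ω_r−ω_c),  ω_s=0, ω_c=1
Stage 1: ω_r = 1 − (35/85)(0−1) = 24/17
  ⇒ ω_r¹/ω_c¹ = 24/17
Stage 2: N_ring = 36 + 2·25 = 86
Stage 2: 36(ω_s−ω_c) = −86(ω_r−ω_c),  ω_r=0, ω_s=1
Stage 2: 36(1−ω_c) = −86(0−ω_c)  ⇒  122ω_c = 36  ⇒  ω_c = 18/61
  ⇒ ω_c²/ω_s² = 18/61
Coupling ω_s² = ω_r¹ ⇒ overall = 24/17 × 18/61 = 432/1037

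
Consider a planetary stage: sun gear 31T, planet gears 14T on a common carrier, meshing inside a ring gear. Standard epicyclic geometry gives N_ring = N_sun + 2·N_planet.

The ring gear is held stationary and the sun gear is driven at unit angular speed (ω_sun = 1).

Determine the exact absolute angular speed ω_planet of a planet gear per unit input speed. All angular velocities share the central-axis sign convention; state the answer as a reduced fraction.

-31/28

N_ring = 31 + 2·14 = 59
31(ω_s−ω_c) = −59(ω_r−ω_c),  ω_r=0, ω_s=1
31(1−ω_c) = −59(0−ω_c)  ⇒  90ω_c = 31  ⇒  ω_c = 31/90
sun–planet: 31·(1−31/90) = −14·(ω_p−ω_c)  ⇒  ω_p−ω_c = −(31/14)·(59/90) = -1829/1260
ω_p = 31/90 − 1829/1260 = -31/28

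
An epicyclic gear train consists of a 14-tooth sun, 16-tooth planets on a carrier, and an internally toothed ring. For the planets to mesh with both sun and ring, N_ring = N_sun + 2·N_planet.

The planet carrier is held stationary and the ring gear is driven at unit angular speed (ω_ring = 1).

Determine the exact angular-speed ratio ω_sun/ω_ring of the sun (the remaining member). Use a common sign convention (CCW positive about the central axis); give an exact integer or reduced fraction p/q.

-23/7

N_ring = 14 + 2·16 = 46
14(ω_s−ω_c) = −46(ω_r−ω_c),  ω_c=0, ω_r=1
ω_s = 0 − (46/14)(1−0) = -23/7
ω_s/ω_r = -23/7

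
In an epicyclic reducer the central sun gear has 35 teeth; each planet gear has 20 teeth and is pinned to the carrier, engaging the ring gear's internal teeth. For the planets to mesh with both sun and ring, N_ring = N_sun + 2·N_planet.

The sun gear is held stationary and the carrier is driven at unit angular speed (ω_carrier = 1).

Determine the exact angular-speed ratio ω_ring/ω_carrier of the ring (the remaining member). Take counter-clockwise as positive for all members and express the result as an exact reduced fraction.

22/15

N_ring = 35 + 2·20 = 75
35(ω_s−ω_c) = −75(ω_r−ω_c),  ω_s=0, ω_c=1
ω_r = 1 − (35/75)(0−1) = 22/15
ω_r/ω_c = 22/15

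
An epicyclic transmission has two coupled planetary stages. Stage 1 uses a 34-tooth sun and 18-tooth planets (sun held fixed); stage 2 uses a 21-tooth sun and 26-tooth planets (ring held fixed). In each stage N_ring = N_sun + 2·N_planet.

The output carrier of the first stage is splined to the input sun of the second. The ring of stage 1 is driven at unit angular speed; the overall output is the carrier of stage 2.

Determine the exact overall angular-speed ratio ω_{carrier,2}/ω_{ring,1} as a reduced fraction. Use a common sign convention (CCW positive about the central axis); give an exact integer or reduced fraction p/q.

Stage 1: N_ring = 34 + 2·18 = 70
Stage 1: 34(ω_s−ω_c) = −70(ω_r−ω_c),  ω_s=0, ω_r=1
Stage 1: 34(0−ω_c) = −70(1−ω_c)  ⇒  104ω_c = 70  ⇒  ω_c = 35/52
  ⇒ ω_c¹/ω_r¹ = 35/52
Stage 2: N_ring = 21 + 2·26 = 73
Stage 2: 21(ω_s−ω_c) = −73(ω_r−ω_c),  ω_r=0, ω_s=1
Stage 2: 21(1−ω_c) = −73(0−ω_c)  ⇒  94ω_c = 21  ⇒  ω_c = 21/94
  ⇒ ω_c²/ω_s² = 21/94
Coupling ω_s² = ω_c¹ ⇒ overall = 35/52 × 21/94 = 735/4888

735/4888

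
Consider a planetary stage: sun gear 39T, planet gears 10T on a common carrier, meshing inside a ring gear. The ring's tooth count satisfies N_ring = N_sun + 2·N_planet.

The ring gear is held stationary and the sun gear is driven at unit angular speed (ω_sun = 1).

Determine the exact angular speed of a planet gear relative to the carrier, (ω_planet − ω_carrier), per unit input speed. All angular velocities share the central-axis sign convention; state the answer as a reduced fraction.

N_ring = 39 + 2·10 = 59
39(ω_s−ω_c) = −59(ω_r−ω_c),  ω_r=0, ω_s=1
39(1−ω_c) = −59(0−ω_c)  ⇒  98ω_c = 39  ⇒  ω_c = 39/98
sun–planet: 39·(1−39/98) = −10·(ω_p−ω_c)  ⇒  ω_p−ω_c = −(39/10)·(59/98) = -2301/980

-2301/980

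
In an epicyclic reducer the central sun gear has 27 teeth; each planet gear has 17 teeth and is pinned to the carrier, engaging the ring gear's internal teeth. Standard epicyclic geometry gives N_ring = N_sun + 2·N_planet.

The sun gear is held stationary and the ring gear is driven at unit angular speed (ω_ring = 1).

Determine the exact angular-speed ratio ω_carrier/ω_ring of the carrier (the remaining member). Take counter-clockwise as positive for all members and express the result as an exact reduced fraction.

N_ring = 27 + 2·17 = 61
27(ω_s−ω_c) = −61(ω_r−ω_c),  ω_s=0, ω_r=1
27(0−ω_c) = −61(1−ω_c)  ⇒  88ω_c = 61  ⇒  ω_c = 61/88
ω_c/ω_r = 61/88

61/88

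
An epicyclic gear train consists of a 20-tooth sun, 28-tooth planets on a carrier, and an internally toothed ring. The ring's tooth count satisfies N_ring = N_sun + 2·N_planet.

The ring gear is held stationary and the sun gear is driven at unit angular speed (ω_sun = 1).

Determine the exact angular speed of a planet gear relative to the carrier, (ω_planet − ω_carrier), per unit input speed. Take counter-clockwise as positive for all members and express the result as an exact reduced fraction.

N_ring = 20 + 2·28 = 76
20(ω_s−ω_c) = −76(ω_r−ω_c),  ω_r=0, ω_s=1
20(1−ω_c) = −76(0−ω_c)  ⇒  96ω_c = 20  ⇒  ω_c = 5/24
sun–planet: 20·(1−5/24) = −28·(ω_p−ω_c)  ⇒  ω_p−ω_c = −(20/28)·(19/24) = -95/168

-95/168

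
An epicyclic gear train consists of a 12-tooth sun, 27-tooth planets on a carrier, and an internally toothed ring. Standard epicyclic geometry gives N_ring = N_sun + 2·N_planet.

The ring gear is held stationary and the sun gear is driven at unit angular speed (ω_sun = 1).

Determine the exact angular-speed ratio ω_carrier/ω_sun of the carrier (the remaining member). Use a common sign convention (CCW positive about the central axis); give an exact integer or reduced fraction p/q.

2/13

N_ring = 12 + 2·27 = 66
12(ω_s−ω_c) = −66(ω_r−ω_c),  ω_r=0, ω_s=1
12(1−ω_c) = −66(0−ω_c)  ⇒  78ω_c = 12  ⇒  ω_c = 2/13
ω_c/ω_s = 2/13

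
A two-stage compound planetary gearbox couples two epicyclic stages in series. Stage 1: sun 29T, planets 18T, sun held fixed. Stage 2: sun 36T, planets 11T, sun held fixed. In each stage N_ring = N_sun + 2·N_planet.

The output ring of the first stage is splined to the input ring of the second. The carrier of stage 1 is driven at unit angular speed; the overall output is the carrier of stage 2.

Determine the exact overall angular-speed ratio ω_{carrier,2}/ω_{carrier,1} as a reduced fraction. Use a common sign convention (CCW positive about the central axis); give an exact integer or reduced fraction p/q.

Stage 1: N_ring = 29 + 2·18 = 65
Stage 1: 29(ω_s−ω_c) = −65(ω_r−ω_c),  ω_s=0, ω_c=1
Stage 1: ω_r = 1 − (29/65)(0−1) = 94/65
  ⇒ ω_r¹/ω_c¹ = 94/65
Stage 2: N_ring = 36 + 2·11 = 58
Stage 2: 36(ω_s−ω_c) = −58(ω_r−ω_c),  ω_s=0, ω_r=1
Stage 2: 36(0−ω_c) = −58(1−ω_c)  ⇒  94ω_c = 58  ⇒  ω_c = 29/47
  ⇒ ω_c²/ω_r² = 29/47
Coupling ω_r² = ω_r¹ ⇒ overall = 94/65 × 29/47 = 58/65

58/65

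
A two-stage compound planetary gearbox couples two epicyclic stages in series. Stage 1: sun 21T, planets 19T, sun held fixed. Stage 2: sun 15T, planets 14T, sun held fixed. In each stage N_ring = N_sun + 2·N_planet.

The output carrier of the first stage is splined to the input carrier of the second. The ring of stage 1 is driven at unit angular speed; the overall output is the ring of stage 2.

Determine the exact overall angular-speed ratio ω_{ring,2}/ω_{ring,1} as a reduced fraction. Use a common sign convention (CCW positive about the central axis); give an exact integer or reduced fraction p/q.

Stage 1: N_ring = 21 + 2·19 = 59
Stage 1: 21(ω_s−ω_c) = −59(ω_r−ω_c),  ω_s=0, ω_r=1
Stage 1: 21(0−ω_c) = −59(1−ω_c)  ⇒  80ω_c = 59  ⇒  ω_c = 59/80
  ⇒ ω_c¹/ω_r¹ = 59/80
Stage 2: N_ring = 15 + 2·14 = 43
Stage 2: 15(ω_s−ω_c) = −43(ω_r−ω_c),  ω_s=0, ω_c=1
Stage 2: ω_r = 1 − (15/43)(0−1) = 58/43
  ⇒ ω_r²/ω_c² = 58/43
Coupling ω_c² = ω_c¹ ⇒ overall = 59/80 × 58/43 = 1711/1720

1711/1720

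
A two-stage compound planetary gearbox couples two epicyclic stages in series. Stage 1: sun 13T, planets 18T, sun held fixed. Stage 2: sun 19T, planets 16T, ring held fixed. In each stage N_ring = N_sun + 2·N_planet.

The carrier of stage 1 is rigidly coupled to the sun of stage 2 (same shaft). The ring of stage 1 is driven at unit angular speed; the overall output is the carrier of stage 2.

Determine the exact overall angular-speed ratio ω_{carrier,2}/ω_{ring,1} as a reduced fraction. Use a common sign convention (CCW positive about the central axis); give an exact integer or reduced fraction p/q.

133/620

Stage 1: N_ring = 13 + 2·18 = 49
Stage 1: 13(ω_s−ω_c) = −49(ω_r−ω_c),  ω_s=0, ω_r=1
Stage 1: 13(0−ω_c) = −49(1−ω_c)  ⇒  62ω_c = 49  ⇒  ω_c = 49/62
  ⇒ ω_c¹/ω_r¹ = 49/62
Stage 2: N_ring = 19 + 2·16 = 51
Stage 2: 19(ω_s−ω_c) = −51(ω_r−ω_c),  ω_r=0, ω_s=1
Stage 2: 19(1−ω_c) = −51(0−ω_c)  ⇒  70ω_c = 19  ⇒  ω_c = 19/70
  ⇒ ω_c²/ω_s² = 19/70
Coupling ω_s² = ω_c¹ ⇒ overall = 49/62 × 19/70 = 133/620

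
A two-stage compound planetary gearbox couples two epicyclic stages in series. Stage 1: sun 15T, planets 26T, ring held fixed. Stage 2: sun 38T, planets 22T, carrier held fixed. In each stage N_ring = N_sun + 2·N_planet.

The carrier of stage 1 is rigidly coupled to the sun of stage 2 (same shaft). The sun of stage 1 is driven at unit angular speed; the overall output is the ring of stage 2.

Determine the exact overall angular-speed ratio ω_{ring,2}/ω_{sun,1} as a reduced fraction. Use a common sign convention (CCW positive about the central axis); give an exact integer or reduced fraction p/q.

-285/3362

Stage 1: N_ring = 15 + 2·26 = 67
Stage 1: 15(ω_s−ω_c) = −67(ω_r−ω_c),  ω_r=0, ω_s=1
Stage 1: 15(1−ω_c) = −67(0−ω_c)  ⇒  82ω_c = 15  ⇒  ω_c = 15/82
  ⇒ ω_c¹/ω_s¹ = 15/82
Stage 2: N_ring = 38 + 2·22 = 82
Stage 2: 38(ω_s−ω_c) = −82(ω_r−ω_c),  ω_c=0, ω_s=1
Stage 2: ω_r = 0 − (38/82)(1−0) = -19/41
  ⇒ ω_r²/ω_s² = -19/41
Coupling ω_s² = ω_c¹ ⇒ overall = 15/82 × -19/41 = -285/3362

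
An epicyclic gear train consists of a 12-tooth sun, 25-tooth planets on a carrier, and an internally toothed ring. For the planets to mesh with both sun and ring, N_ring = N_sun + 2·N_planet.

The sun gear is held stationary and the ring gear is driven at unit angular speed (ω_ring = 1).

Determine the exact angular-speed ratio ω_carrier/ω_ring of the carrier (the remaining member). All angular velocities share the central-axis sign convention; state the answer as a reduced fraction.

31/37

N_ring = 12 + 2·25 = 62
12(ω_s−ω_c) = −62(ω_r−ω_c),  ω_s=0, ω_r=1
12(0−ω_c) = −62(1−ω_c)  ⇒  74ω_c = 62  ⇒  ω_c = 31/37
ω_c/ω_r = 31/37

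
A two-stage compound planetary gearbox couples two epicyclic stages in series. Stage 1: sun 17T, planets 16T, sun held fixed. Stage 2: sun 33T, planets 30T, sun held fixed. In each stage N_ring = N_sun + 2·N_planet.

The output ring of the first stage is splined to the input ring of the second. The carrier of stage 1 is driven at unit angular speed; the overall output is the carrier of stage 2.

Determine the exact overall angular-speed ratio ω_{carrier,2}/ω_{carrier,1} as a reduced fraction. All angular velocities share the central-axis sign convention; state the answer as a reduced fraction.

341/343

Stage 1: N_ring = 17 + 2·16 = 49
Stage 1: 17(ω_s−ω_c) = −49(ω_r−ω_c),  ω_s=0, ω_c=1
Stage 1: ω_r = 1 − (17/49)(0−1) = 66/49
  ⇒ ω_r¹/ω_c¹ = 66/49
Stage 2: N_ring = 33 + 2·30 = 93
Stage 2: 33(ω_s−ω_c) = −93(ω_r−ω_c),  ω_s=0, ω_r=1
Stage 2: 33(0−ω_c) = −93(1−ω_c)  ⇒  126ω_c = 93  ⇒  ω_c = 31/42
  ⇒ ω_c²/ω_r² = 31/42
Coupling ω_r² = ω_r¹ ⇒ overall = 66/49 × 31/42 = 341/343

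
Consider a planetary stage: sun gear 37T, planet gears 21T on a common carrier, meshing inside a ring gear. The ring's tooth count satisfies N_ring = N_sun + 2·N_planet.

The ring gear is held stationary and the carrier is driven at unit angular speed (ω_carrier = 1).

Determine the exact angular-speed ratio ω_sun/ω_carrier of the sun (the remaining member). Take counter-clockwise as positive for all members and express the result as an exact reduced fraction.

116/37

N_ring = 37 + 2·21 = 79
37(ω_s−ω_c) = −79(ω_r−ω_c),  ω_r=0, ω_c=1
ω_s = 1 − (79/37)(0−1) = 116/37
ω_s/ω_c = 116/37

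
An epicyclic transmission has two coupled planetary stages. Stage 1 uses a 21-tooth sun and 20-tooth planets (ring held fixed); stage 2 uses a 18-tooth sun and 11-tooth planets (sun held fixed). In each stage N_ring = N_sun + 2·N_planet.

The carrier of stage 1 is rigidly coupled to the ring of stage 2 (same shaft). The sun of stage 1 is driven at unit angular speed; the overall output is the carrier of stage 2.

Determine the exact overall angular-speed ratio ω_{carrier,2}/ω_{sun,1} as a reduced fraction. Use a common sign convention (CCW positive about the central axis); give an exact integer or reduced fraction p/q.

Stage 1: N_ring = 21 + 2·20 = 61
Stage 1: 21(ω_s−ω_c) = −61(ω_r−ω_c),  ω_r=0, ω_s=1
Stage 1: 21(1−ω_c) = −61(0−ω_c)  ⇒  82ω_c = 21  ⇒  ω_c = 21/82
  ⇒ ω_c¹/ω_s¹ = 21/82
Stage 2: N_ring = 18 + 2·11 = 40
Stage 2: 18(ω_s−ω_c) = −40(ω_r−ω_c),  ω_s=0, ω_r=1
Stage 2: 18(0−ω_c) = −40(1−ω_c)  ⇒  58ω_c = 40  ⇒  ω_c = 20/29
  ⇒ ω_c²/ω_r² = 20/29
Coupling ω_r² = ω_c¹ ⇒ overall = 21/82 × 20/29 = 210/1189

210/1189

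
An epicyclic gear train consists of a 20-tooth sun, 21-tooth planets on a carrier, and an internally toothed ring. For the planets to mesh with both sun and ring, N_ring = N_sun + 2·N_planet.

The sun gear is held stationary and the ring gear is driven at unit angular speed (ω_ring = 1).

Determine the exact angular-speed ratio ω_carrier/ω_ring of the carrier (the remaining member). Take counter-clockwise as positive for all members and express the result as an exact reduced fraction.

N_ring = 20 + 2·21 = 62
20(ω_s−ω_c) = −62(ω_r−ω_c),  ω_s=0, ω_r=1
20(0−ω_c) = −62(1−ω_c)  ⇒  82ω_c = 62  ⇒  ω_c = 31/41
ω_c/ω_r = 31/41

31/41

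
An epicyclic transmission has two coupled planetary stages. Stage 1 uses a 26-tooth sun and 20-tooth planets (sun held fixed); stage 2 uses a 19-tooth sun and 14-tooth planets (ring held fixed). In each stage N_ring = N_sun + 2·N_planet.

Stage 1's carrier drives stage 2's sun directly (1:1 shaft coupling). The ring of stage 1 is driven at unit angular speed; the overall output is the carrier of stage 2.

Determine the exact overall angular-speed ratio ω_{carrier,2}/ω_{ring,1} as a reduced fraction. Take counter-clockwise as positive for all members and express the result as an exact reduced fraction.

19/92

Stage 1: N_ring = 26 + 2·20 = 66
Stage 1: 26(ω_s−ω_c) = −66(ω_r−ω_c),  ω_s=0, ω_r=1
Stage 1: 26(0−ω_c) = −66(1−ω_c)  ⇒  92ω_c = 66  ⇒  ω_c = 33/46
  ⇒ ω_c¹/ω_r¹ = 33/46
Stage 2: N_ring = 19 + 2·14 = 47
Stage 2: 19(ω_s−ω_c) = −47(ω_r−ω_c),  ω_r=0, ω_s=1
Stage 2: 19(1−ω_c) = −47(0−ω_c)  ⇒  66ω_c = 19  ⇒  ω_c = 19/66
  ⇒ ω_c²/ω_s² = 19/66
Coupling ω_s² = ω_c¹ ⇒ overall = 33/46 × 19/66 = 19/92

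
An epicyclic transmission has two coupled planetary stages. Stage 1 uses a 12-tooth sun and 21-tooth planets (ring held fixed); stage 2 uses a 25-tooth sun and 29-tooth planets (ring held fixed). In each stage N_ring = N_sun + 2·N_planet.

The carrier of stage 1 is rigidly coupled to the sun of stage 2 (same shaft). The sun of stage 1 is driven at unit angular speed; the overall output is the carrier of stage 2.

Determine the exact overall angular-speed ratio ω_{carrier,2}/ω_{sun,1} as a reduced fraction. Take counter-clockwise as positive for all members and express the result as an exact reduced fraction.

25/594

Stage 1: N_ring = 12 + 2·21 = 54
Stage 1: 12(ω_s−ω_c) = −54(ω_r−ω_c),  ω_r=0, ω_s=1
Stage 1: 12(1−ω_c) = −54(0−ω_c)  ⇒  66ω_c = 12  ⇒  ω_c = 2/11
  ⇒ ω_c¹/ω_s¹ = 2/11
Stage 2: N_ring = 25 + 2·29 = 83
Stage 2: 25(ω_s−ω_c) = −83(ω_r−ω_c),  ω_r=0, ω_s=1
Stage 2: 25(1−ω_c) = −83(0−ω_c)  ⇒  108ω_c = 25  ⇒  ω_c = 25/108
  ⇒ ω_c²/ω_s² = 25/108
Coupling ω_s² = ω_c¹ ⇒ overall = 2/11 × 25/108 = 25/594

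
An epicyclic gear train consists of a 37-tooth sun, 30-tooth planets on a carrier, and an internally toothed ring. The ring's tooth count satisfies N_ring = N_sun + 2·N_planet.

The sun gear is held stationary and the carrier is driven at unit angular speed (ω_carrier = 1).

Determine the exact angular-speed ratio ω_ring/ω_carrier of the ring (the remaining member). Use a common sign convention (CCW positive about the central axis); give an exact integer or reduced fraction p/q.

134/97

N_ring = 37 + 2·30 = 97
37(ω_s−ω_c) = −97(ω_r−ω_c),  ω_s=0, ω_c=1
ω_r = 1 − (37/97)(0−1) = 134/97
ω_r/ω_c = 134/97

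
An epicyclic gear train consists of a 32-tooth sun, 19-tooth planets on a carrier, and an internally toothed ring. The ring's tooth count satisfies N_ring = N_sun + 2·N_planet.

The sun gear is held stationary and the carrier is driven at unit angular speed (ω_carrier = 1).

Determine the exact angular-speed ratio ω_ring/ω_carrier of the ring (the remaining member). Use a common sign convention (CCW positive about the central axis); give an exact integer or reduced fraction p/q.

N_ring = 32 + 2·19 = 70
32(ω_s−ω_c) = −70(ω_r−ω_c),  ω_s=0, ω_c=1
ω_r = 1 − (32/70)(0−1) = 51/35
ω_r/ω_c = 51/35

51/35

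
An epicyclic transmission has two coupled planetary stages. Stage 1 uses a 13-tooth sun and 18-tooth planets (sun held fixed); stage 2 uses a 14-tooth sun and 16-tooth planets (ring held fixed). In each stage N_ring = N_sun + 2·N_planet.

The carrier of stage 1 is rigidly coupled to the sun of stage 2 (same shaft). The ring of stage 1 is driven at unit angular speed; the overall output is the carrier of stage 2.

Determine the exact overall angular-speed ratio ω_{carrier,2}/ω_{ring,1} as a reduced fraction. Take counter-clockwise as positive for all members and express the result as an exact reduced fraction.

343/1860

Stage 1: N_ring = 13 + 2·18 = 49
Stage 1: 13(ω_s−ω_c) = −49(ω_r−ω_c),  ω_s=0, ω_r=1
Stage 1: 13(0−ω_c) = −49(1−ω_c)  ⇒  62ω_c = 49  ⇒  ω_c = 49/62
  ⇒ ω_c¹/ω_r¹ = 49/62
Stage 2: N_ring = 14 + 2·16 = 46
Stage 2: 14(ω_s−ω_c) = −46(ω_r−ω_c),  ω_r=0, ω_s=1
Stage 2: 14(1−ω_c) = −46(0−ω_c)  ⇒  60ω_c = 14  ⇒  ω_c = 7/30
  ⇒ ω_c²/ω_s² = 7/30
Coupling ω_s² = ω_c¹ ⇒ overall = 49/62 × 7/30 = 343/1860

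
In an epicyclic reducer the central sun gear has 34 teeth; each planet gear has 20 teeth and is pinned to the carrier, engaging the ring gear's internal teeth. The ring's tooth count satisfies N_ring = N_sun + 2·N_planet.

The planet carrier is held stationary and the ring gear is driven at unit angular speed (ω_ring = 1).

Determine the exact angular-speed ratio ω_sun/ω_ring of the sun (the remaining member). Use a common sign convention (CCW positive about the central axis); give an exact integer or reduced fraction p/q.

N_ring = 34 + 2·20 = 74
34(ω_s−ω_c) = −74(ω_r−ω_c),  ω_c=0, ω_r=1
ω_s = 0 − (74/34)(1−0) = -37/17
ω_s/ω_r = -37/17

-37/17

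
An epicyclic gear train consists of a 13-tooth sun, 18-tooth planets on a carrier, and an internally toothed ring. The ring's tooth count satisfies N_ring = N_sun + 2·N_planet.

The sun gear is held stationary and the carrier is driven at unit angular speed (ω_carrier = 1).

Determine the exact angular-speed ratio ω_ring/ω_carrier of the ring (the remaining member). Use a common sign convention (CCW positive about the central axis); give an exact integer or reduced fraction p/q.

N_ring = 13 + 2·18 = 49
13(ω_s−ω_c) = −49(ω_r−ω_c),  ω_s=0, ω_c=1
ω_r = 1 − (13/49)(0−1) = 62/49
ω_r/ω_c = 62/49

62/49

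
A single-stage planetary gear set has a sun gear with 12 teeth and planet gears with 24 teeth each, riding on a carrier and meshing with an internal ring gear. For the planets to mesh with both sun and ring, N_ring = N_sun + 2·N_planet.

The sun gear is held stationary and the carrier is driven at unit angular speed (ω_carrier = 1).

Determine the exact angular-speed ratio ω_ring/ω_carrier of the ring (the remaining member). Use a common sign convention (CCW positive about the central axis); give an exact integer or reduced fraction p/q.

N_ring = 12 + 2·24 = 60
12(ω_s−ω_c) = −60(ω_r−ω_c),  ω_s=0, ω_c=1
ω_r = 1 − (12/60)(0−1) = 6/5
ω_r/ω_c = 6/5

6/5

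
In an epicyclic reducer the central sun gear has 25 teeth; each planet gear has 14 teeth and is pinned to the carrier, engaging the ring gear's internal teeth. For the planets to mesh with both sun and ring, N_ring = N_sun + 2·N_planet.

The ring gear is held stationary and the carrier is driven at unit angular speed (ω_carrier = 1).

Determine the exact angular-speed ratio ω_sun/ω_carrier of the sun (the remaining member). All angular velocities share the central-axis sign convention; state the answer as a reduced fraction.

N_ring = 25 + 2·14 = 53
25(ω_s−ω_c) = −53(ω_r−ω_c),  ω_r=0, ω_c=1
ω_s = 1 − (53/25)(0−1) = 78/25
ω_s/ω_c = 78/25

78/25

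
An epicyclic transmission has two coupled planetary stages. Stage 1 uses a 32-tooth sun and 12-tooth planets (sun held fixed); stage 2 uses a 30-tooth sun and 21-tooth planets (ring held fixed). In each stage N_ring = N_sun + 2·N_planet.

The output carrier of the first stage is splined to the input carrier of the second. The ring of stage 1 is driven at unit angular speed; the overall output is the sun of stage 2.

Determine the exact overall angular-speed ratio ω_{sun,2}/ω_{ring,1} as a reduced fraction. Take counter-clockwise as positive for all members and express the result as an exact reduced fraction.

119/55

Stage 1: N_ring = 32 + 2·12 = 56
Stage 1: 32(ω_s−ω_c) = −56(ω_r−ω_c),  ω_s=0, ω_r=1
Stage 1: 32(0−ω_c) = −56(1−ω_c)  ⇒  88ω_c = 56  ⇒  ω_c = 7/11
  ⇒ ω_c¹/ω_r¹ = 7/11
Stage 2: N_ring = 30 + 2·21 = 72
Stage 2: 30(ω_s−ω_c) = −72(ω_r−ω_c),  ω_r=0, ω_c=1
Stage 2: ω_s = 1 − (72/30)(0−1) = 17/5
  ⇒ ω_s²/ω_c² = 17/5
Coupling ω_c² = ω_c¹ ⇒ overall = 7/11 × 17/5 = 119/55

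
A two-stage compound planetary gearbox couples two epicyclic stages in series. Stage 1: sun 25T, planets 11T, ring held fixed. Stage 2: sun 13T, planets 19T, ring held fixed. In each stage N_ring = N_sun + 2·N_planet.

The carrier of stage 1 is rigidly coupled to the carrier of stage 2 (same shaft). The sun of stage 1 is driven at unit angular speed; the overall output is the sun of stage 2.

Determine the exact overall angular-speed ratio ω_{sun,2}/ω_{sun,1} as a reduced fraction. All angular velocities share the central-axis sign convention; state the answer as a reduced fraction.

Stage 1: N_ring = 25 + 2·11 = 47
Stage 1: 25(ω_s−ω_c) = −47(ω_r−ω_c),  ω_r=0, ω_s=1
Stage 1: 25(1−ω_c) = −47(0−ω_c)  ⇒  72ω_c = 25  ⇒  ω_c = 25/72
  ⇒ ω_c¹/ω_s¹ = 25/72
Stage 2: N_ring = 13 + 2·19 = 51
Stage 2: 13(ω_s−ω_c) = −51(ω_r−ω_c),  ω_r=0, ω_c=1
Stage 2: ω_s = 1 − (51/13)(0−1) = 64/13
  ⇒ ω_s²/ω_c² = 64/13
Coupling ω_c² = ω_c¹ ⇒ overall = 25/72 × 64/13 = 200/117

200/117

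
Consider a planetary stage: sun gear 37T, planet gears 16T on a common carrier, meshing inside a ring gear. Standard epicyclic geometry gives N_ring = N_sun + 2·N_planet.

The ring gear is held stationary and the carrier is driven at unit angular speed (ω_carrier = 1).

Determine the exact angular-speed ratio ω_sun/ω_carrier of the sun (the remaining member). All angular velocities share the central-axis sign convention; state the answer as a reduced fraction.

106/37

N_ring = 37 + 2·16 = 69
37(ω_s−ω_c) = −69(ω_r−ω_c),  ω_r=0, ω_c=1
ω_s = 1 − (69/37)(0−1) = 106/37
ω_s/ω_c = 106/37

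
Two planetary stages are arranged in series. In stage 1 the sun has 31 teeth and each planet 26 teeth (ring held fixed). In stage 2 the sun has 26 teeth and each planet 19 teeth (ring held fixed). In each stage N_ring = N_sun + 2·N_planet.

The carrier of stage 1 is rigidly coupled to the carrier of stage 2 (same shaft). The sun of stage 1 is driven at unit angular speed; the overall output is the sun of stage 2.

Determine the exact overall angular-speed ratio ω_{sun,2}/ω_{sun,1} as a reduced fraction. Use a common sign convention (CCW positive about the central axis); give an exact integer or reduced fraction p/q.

465/494

Stage 1: N_ring = 31 + 2·26 = 83
Stage 1: 31(ω_s−ω_c) = −83(ω_r−ω_c),  ω_r=0, ω_s=1
Stage 1: 31(1−ω_c) = −83(0−ω_c)  ⇒  114ω_c = 31  ⇒  ω_c = 31/114
  ⇒ ω_c¹/ω_s¹ = 31/114
Stage 2: N_ring = 26 + 2·19 = 64
Stage 2: 26(ω_s−ω_c) = −64(ω_r−ω_c),  ω_r=0, ω_c=1
Stage 2: ω_s = 1 − (64/26)(0−1) = 45/13
  ⇒ ω_s²/ω_c² = 45/13
Coupling ω_c² = ω_c¹ ⇒ overall = 31/114 × 45/13 = 465/494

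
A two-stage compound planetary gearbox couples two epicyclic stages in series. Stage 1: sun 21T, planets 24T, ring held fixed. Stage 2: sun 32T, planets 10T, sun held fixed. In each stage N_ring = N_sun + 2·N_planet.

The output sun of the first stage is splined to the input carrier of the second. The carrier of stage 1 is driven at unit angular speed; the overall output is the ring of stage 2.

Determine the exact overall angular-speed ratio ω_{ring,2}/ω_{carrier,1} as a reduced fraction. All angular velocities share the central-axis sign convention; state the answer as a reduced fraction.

Stage 1: N_ring = 21 + 2·24 = 69
Stage 1: 21(ω_s−ω_c) = −69(ω_r−ω_c),  ω_r=0, ω_c=1
Stage 1: ω_s = 1 − (69/21)(0−1) = 30/7
  ⇒ ω_s¹/ω_c¹ = 30/7
Stage 2: N_ring = 32 + 2·10 = 52
Stage 2: 32(ω_s−ω_c) = −52(ω_r−ω_c),  ω_s=0, ω_c=1
Stage 2: ω_r = 1 − (32/52)(0−1) = 21/13
  ⇒ ω_r²/ω_c² = 21/13
Coupling ω_c² = ω_s¹ ⇒ overall = 30/7 × 21/13 = 90/13

90/13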